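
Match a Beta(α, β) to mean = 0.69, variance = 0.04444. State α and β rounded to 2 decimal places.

Let s = α+β. The Beta variance is μ(1−μ)/(s+1).
So s+1 = μ(1−μ)/σ² = (0.69×0.31)/0.04444 = 0.2139/0.04444 = 4.8132, giving s = 3.8132.
Then α = μs = 0.69×3.8132 = 2.63 and β = (1−μ)s = 0.31×3.8132 = 1.18.

α = 2.63, β = 1.18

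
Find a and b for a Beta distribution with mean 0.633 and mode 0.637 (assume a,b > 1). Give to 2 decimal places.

a = 43.36, b = 25.14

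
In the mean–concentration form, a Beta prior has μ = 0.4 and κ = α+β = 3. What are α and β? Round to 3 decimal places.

α = 1.200, β = 1.800

α = μκ = 0.4×3 = 1.200 and β = (1−μ)κ = 0.6×3 = 1.800.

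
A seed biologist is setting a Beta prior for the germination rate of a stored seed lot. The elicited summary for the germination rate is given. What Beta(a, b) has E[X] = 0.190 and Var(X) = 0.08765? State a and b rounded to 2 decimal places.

a = 0.14, b = 0.61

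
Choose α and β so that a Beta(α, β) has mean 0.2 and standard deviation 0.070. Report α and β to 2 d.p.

σ² = 0.070² = 0.004900.
With s = α+β, Var = μ(1−μ)/(s+1), so s+1 = (0.2×0.8)/0.004900 = 32.6531 and s = 31.6531.
α = μs = 6.33, β = (1−μ)s = 25.32.

α = 6.33, β = 25.32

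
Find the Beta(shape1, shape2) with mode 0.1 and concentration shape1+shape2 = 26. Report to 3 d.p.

Mode = (shape1−1)/(κ−2) with κ = shape1+shape2, so shape1−1 = 0.1·24 = 2.400.
shape1 = 3.400; shape2 = κ − shape1 = 22.600.

shape1 = 3.400, shape2 = 22.600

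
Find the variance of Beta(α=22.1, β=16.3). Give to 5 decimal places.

0.00620

Var = αβ/[(α+β)²(α+β+1)] = (22.1×16.3)/(38.4²×39.4) = 360.23/58097.664 = 0.00620.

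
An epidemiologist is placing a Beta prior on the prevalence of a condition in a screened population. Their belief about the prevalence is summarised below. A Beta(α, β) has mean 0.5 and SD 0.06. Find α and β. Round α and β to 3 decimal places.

α = 34.222, β = 34.222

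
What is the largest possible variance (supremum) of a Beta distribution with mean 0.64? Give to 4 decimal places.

0.2304

Var = μ(1−μ)/(α+β+1), which approaches μ(1−μ) as α+β → 0.
So the supremum is μ(1−μ) = 0.64×0.36 = 0.2304.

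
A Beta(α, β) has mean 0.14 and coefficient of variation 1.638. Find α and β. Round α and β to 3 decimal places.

α = 0.181, β = 1.109

σ = CV·μ = 1.638×0.14 = 0.22932, so σ² = 0.052588.
s+1 = μ(1−μ)/σ² = 0.1204/0.052588 = 2.2895, so s = α+β = 1.2895.
α = μs = 0.181, β = (1−μ)s = 1.109.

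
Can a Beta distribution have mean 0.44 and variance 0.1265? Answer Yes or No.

For any Beta, Var(X) < E[X]·(1−E[X]).
Here μ(1−μ) = 0.44×0.56 = 0.2464, and 0.1265 < 0.2464.

Yes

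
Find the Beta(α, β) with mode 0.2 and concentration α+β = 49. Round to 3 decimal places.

α = 10.400, β = 38.600

Mode = (α−1)/(κ−2) with κ = α+β, so α−1 = 0.2·47 = 9.400.
α = 10.400; β = κ − α = 38.600.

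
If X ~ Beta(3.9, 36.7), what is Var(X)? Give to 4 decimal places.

0.0021

μ = 3.9/40.6 = 0.096059; Var = μ(1−μ)/(α+β+1) = 0.0868318/41.6 = 0.0021.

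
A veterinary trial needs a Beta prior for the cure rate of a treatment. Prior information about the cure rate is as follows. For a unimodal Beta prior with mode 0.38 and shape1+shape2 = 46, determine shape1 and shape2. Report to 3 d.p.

Mode = (shape1−1)/(κ−2) with κ = shape1+shape2, so shape1−1 = 0.38·44 = 16.720.
shape1 = 17.720; shape2 = κ − shape1 = 28.280.

shape1 = 17.720, shape2 = 28.280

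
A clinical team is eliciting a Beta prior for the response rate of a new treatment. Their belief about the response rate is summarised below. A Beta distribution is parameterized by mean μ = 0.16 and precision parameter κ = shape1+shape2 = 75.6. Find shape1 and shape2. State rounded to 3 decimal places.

shape1 = 12.096, shape2 = 63.504

shape1 = μκ = 0.16×75.6 = 12.096 and shape2 = (1−μ)κ = 0.84×75.6 = 63.504.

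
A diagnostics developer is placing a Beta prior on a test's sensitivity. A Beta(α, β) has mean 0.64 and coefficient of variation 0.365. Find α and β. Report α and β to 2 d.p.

σ = CV·μ = 0.365×0.64 = 0.23360, so σ² = 0.054569.
s+1 = μ(1−μ)/σ² = 0.2304/0.054569 = 4.2222, so s = α+β = 3.2222.
α = μs = 2.06, β = (1−μ)s = 1.16.

α = 2.06, β = 1.16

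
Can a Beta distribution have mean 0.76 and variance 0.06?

Yes

For any Beta, Var(X) < E[X]·(1−E[X]).
Here μ(1−μ) = 0.76×0.24 = 0.1824, and 0.06 < 0.1824.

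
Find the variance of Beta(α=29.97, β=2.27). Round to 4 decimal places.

α+β = 32.24 and αβ = 68.0319, so Var = αβ/[(α+β)²(α+β+1)] = 68.0319/34550.241024 = 0.0020.

0.0020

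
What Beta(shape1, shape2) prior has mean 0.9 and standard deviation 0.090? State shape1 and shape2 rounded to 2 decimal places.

shape1 = 9.10, shape2 = 1.01

First σ² = 0.008100. Setting shape1 = μn, shape2 = (1−μ)n with n = shape1+shape2,
μ(1−μ)/(n+1) = 0.008100 ⇒ n+1 = 0.09/0.008100 = 11.1111 ⇒ n = 10.1111.
Hence shape1 = 0.9×10.1111 = 9.10, shape2 = 0.1×10.1111 = 1.01.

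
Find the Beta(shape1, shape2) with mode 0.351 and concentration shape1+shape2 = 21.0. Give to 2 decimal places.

shape1 = 7.67, shape2 = 13.33

Since the density peak of Beta(shape1,shape2) is at (shape1−1)/(shape1+shape2−2),
shape1 = 1 + 0.351(21.0−2) = 7.67 and shape2 = 21.0 − 7.67 = 13.33.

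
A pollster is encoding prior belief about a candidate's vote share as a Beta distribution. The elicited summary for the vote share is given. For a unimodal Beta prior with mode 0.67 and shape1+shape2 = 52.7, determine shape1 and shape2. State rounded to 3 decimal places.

shape1 = 34.969, shape2 = 17.731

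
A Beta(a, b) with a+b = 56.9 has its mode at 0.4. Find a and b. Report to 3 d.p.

For a,b>1 the mode is (a−1)/(a+b−2), so a = mode·(κ−2)+1 = 0.4×54.9+1 = 22.960.
And b = (1−mode)·(κ−2)+1 = 0.6×54.9+1 = 33.940.

a = 22.960, b = 33.940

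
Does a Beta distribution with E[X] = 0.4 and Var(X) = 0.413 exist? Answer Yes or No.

For any Beta, Var(X) < E[X]·(1−E[X]).
Here μ(1−μ) = 0.4×0.6 = 0.24, and 0.413 ≥ 0.24.

No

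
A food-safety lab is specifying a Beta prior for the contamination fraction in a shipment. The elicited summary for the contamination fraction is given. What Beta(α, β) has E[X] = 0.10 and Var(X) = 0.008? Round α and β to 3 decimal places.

Let s = α+β. The Beta variance is μ(1−μ)/(s+1).
So s+1 = μ(1−μ)/σ² = (0.10×0.90)/0.008 = 0.0900/0.008 = 11.2500, giving s = 10.2500.
Then α = μs = 0.10×10.2500 = 1.025 and β = (1−μ)s = 0.90×10.2500 = 9.225.

α = 1.025, β = 9.225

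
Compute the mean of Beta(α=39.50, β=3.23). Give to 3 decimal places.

0.924

The Beta mean is α/(α+β) = 39.50/(39.50+3.23) = 0.924.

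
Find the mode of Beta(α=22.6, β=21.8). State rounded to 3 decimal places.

0.509

With α,β > 1, mode = (α−1)/(α+β−2) = 21.6/42.4 = 0.509.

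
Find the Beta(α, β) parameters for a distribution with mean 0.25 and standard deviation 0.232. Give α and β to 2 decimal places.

α = 0.62, β = 1.86

First σ² = 0.053824. Setting α = μn, β = (1−μ)n with n = α+β,
μ(1−μ)/(n+1) = 0.053824 ⇒ n+1 = 0.1875/0.053824 = 3.4836 ⇒ n = 2.4836.
Hence α = 0.25×2.4836 = 0.62, β = 0.75×2.4836 = 1.86.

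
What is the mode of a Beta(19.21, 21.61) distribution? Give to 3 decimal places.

0.469

The density x^(α−1)(1−x)^(β−1) is maximised at (α−1)/(α+β−2) = 18.21/38.82 = 0.469.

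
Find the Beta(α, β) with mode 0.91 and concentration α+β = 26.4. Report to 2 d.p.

For α,β>1 the mode is (α−1)/(α+β−2), so α = mode·(κ−2)+1 = 0.91×24.4+1 = 23.20.
And β = (1−mode)·(κ−2)+1 = 0.09×24.4+1 = 3.20.

α = 23.20, β = 3.20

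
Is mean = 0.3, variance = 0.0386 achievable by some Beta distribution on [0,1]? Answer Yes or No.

The Beta variance bound is σ² < μ(1−μ).
Here μ(1−μ) = 0.3×0.7 = 0.21, and 0.0386 < 0.21.

Yes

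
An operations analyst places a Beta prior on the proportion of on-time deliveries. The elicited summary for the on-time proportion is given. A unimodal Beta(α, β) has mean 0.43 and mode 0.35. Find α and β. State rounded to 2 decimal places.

α = 1.61, β = 2.14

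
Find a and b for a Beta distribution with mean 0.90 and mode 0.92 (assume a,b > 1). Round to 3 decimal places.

a = 37.800, b = 4.200

With s = a+b: μ = a/s and mode = (a−1)/(s−2). Eliminating a = μs,
μs − 1 = m(s−2) ⇒ s(μ−m) = 1−2m ⇒ s = -0.84/-0.02 = 42.0000.
So a = μs = 37.800, b = (1−μ)s = 4.200.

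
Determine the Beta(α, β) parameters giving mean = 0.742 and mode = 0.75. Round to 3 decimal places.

α = 46.375, β = 16.125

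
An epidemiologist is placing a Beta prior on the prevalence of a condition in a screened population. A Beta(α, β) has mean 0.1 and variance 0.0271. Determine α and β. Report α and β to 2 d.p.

Write ν = α+β; then α = μν and Var = μ(1−μ)/(ν+1).
ν = μ(1−μ)/Var − 1 = 0.09/0.0271 − 1 = 2.3210.
α = 0.1·2.3210 = 0.23, β = 0.9·2.3210 = 2.09.

α = 0.23, β = 2.09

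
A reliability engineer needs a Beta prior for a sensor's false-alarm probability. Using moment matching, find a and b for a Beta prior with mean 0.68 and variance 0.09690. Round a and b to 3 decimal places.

a = 0.847, b = 0.399

Let s = a+b. The Beta variance is μ(1−μ)/(s+1).
So s+1 = μ(1−μ)/σ² = (0.68×0.32)/0.09690 = 0.2176/0.09690 = 2.2456, giving s = 1.2456.
Then a = μs = 0.68×1.2456 = 0.847 and b = (1−μ)s = 0.32×1.2456 = 0.399.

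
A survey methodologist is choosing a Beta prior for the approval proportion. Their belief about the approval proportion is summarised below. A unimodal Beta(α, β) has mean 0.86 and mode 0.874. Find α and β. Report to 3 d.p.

α = 45.949, β = 7.480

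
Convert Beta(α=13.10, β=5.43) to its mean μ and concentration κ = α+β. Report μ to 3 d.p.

κ = α+β = 13.10+5.43 = 18.53; μ = α/κ = 13.10/18.53 = 0.707.

μ = 0.707, κ = 18.53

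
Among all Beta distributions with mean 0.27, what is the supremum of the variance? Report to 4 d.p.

For fixed mean μ the Beta variance is μ(1−μ)/(α+β+1), increasing as α+β decreases.
Its least upper bound (not attained) is μ(1−μ) = 0.27·0.73 = 0.1971.

0.1971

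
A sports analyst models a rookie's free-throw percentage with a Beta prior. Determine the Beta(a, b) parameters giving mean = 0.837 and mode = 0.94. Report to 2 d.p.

With s = a+b: μ = a/s and mode = (a−1)/(s−2). Eliminating a = μs,
μs − 1 = m(s−2) ⇒ s(μ−m) = 1−2m ⇒ s = -0.88/-0.103 = 8.5437.
So a = μs = 7.15, b = (1−μ)s = 1.39.

a = 7.15, b = 1.39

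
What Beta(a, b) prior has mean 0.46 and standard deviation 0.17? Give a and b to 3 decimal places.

a = 3.494, b = 4.101

First σ² = 0.0289. Setting a = μn, b = (1−μ)n with n = a+b,
μ(1−μ)/(n+1) = 0.0289 ⇒ n+1 = 0.2484/0.0289 = 8.5952 ⇒ n = 7.5952.
Hence a = 0.46×7.5952 = 3.494, b = 0.54×7.5952 = 4.101.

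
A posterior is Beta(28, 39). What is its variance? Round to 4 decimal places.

0.0036

Var = αβ/[(α+β)²(α+β+1)] = (28×39)/(67²×68) = 1092/305252 = 0.0036.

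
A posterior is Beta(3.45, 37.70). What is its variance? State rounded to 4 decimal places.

0.0018

α+β = 41.15 and αβ = 130.0650, so Var = αβ/[(α+β)²(α+β+1)] = 130.0650/71373.543375 = 0.0018.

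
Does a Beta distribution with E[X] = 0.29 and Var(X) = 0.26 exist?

No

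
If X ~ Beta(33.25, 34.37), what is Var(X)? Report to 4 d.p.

α+β = 67.62 and αβ = 1142.8025, so Var = αβ/[(α+β)²(α+β+1)] = 1142.8025/313762.507128 = 0.0036.

0.0036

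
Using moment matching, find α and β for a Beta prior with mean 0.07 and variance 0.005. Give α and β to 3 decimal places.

Let s = α+β. The Beta variance is μ(1−μ)/(s+1).
So s+1 = μ(1−μ)/σ² = (0.07×0.93)/0.005 = 0.0651/0.005 = 13.0200, giving s = 12.0200.
Then α = μs = 0.07×12.0200 = 0.841 and β = (1−μ)s = 0.93×12.0200 = 11.179.

α = 0.841, β = 11.179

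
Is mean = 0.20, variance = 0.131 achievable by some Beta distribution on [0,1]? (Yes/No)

A Beta with mean μ has variance μ(1−μ)/(α+β+1) < μ(1−μ).
Here μ(1−μ) = 0.20×0.80 = 0.1600, and 0.131 < 0.1600.

Yes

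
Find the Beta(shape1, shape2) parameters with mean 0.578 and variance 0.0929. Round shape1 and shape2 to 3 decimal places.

Let s = shape1+shape2. The Beta variance is μ(1−μ)/(s+1).
So s+1 = μ(1−μ)/σ² = (0.578×0.422)/0.0929 = 0.243916/0.0929 = 2.6256, giving s = 1.6256.
Then shape1 = μs = 0.578×1.6256 = 0.940 and shape2 = (1−μ)s = 0.422×1.6256 = 0.686.

shape1 = 0.940, shape2 = 0.686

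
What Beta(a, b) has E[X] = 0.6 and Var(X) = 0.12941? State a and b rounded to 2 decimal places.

a = 0.51, b = 0.34

By moment matching, a+b = μ(1−μ)/σ² − 1 = (0.6·0.4)/0.12941 − 1 = 1.8546 − 1 = 0.8546.
Since a/(a+b) = μ, a = 0.6·0.8546 = 0.51 and b = 0.4·0.8546 = 0.34.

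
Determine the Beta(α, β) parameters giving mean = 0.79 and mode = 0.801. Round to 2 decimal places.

α = 43.23, β = 11.49

With s = α+β: μ = α/s and mode = (α−1)/(s−2). Eliminating α = μs,
μs − 1 = m(s−2) ⇒ s(μ−m) = 1−2m ⇒ s = -0.602/-0.011 = 54.7273.
So α = μs = 43.23, β = (1−μ)s = 11.49.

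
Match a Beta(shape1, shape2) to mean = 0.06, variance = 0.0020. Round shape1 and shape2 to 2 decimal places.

shape1 = 1.63, shape2 = 25.57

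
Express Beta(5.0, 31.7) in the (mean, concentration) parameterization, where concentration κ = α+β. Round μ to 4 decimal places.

κ = α+β = 5.0+31.7 = 36.7; μ = α/κ = 5.0/36.7 = 0.1362.

μ = 0.1362, κ = 36.7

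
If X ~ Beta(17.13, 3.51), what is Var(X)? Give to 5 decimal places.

α+β = 20.64 and αβ = 60.1263, so Var = αβ/[(α+β)²(α+β+1)] = 60.1263/9218.847744 = 0.00652.

0.00652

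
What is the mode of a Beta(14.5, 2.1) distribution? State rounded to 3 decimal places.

The density x^(α−1)(1−x)^(β−1) is maximised at (α−1)/(α+β−2) = 13.5/14.6 = 0.925.

0.925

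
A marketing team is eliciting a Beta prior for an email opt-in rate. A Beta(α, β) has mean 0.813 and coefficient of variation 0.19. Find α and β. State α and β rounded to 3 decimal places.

α = 4.367, β = 1.004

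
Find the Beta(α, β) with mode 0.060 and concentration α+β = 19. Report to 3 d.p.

Since the density peak of Beta(α,β) is at (α−1)/(α+β−2),
α = 1 + 0.060(19−2) = 2.020 and β = 19 − 2.020 = 16.980.

α = 2.020, β = 16.980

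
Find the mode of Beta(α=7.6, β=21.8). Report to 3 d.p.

0.241

The density x^(α−1)(1−x)^(β−1) is maximised at (α−1)/(α+β−2) = 6.6/27.4 = 0.241.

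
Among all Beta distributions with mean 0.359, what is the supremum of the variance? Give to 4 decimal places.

For fixed mean μ the Beta variance is μ(1−μ)/(α+β+1), increasing as α+β decreases.
Its least upper bound (not attained) is μ(1−μ) = 0.359·0.641 = 0.2301.

0.2301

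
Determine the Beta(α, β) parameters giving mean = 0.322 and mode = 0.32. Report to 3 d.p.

With s = α+β: μ = α/s and mode = (α−1)/(s−2). Eliminating α = μs,
μs − 1 = m(s−2) ⇒ s(μ−m) = 1−2m ⇒ s = 0.36/0.002 = 180.0000.
So α = μs = 57.960, β = (1−μ)s = 122.040.

α = 57.960, β = 122.040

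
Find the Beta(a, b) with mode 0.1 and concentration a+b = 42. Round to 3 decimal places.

a = 5.000, b = 37.000

Since the density peak of Beta(a,b) is at (a−1)/(a+b−2),
a = 1 + 0.1(42−2) = 5.000 and b = 42 − 5.000 = 37.000.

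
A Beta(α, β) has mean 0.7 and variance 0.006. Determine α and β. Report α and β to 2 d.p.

Write ν = α+β; then α = μν and Var = μ(1−μ)/(ν+1).
ν = μ(1−μ)/Var − 1 = 0.21/0.006 − 1 = 34.0000.
α = 0.7·34.0000 = 23.80, β = 0.3·34.0000 = 10.20.

α = 23.80, β = 10.20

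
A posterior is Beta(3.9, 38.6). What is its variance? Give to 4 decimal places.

α+β = 42.5 and αβ = 150.54, so Var = αβ/[(α+β)²(α+β+1)] = 150.54/78571.875 = 0.0019.

0.0019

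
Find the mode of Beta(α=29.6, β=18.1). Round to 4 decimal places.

0.6258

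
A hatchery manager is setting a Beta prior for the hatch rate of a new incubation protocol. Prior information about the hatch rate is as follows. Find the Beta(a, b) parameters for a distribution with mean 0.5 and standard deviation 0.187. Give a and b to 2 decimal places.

σ² = 0.187² = 0.034969.
With s = a+b, Var = μ(1−μ)/(s+1), so s+1 = (0.5×0.5)/0.034969 = 7.1492 and s = 6.1492.
a = μs = 3.07, b = (1−μ)s = 3.07.

a = 3.07, b = 3.07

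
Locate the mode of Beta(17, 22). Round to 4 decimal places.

With α,β > 1, mode = (α−1)/(α+β−2) = 16/37 = 0.4324.

0.4324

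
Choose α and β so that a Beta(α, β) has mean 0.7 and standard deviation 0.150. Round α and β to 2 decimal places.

α = 5.83, β = 2.50

Variance = 0.150² = 0.022500. The moment-matching identity α+β = μ(1−μ)/Var − 1 gives
α+β = 0.21/0.022500 − 1 = 8.3333, so α = μ·8.3333 = 5.83 and β = (1−μ)·8.3333 = 2.50.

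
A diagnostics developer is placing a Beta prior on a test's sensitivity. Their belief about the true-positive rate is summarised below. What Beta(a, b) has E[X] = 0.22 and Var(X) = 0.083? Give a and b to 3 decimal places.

a = 0.235, b = 0.833

Let s = a+b. The Beta variance is μ(1−μ)/(s+1).
So s+1 = μ(1−μ)/σ² = (0.22×0.78)/0.083 = 0.1716/0.083 = 2.0675, giving s = 1.0675.
Then a = μs = 0.22×1.0675 = 0.235 and b = (1−μ)s = 0.78×1.0675 = 0.833.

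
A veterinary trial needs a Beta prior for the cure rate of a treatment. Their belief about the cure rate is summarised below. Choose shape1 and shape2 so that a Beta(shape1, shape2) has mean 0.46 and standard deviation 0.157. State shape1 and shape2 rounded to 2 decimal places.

First σ² = 0.024649. Setting shape1 = μn, shape2 = (1−μ)n with n = shape1+shape2,
μ(1−μ)/(n+1) = 0.024649 ⇒ n+1 = 0.2484/0.024649 = 10.0775 ⇒ n = 9.0775.
Hence shape1 = 0.46×9.0775 = 4.18, shape2 = 0.54×9.0775 = 4.90.

shape1 = 4.18, shape2 = 4.90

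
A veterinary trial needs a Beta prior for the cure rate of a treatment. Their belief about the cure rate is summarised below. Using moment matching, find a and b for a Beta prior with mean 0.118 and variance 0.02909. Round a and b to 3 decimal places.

Let s = a+b. The Beta variance is μ(1−μ)/(s+1).
So s+1 = μ(1−μ)/σ² = (0.118×0.882)/0.02909 = 0.104076/0.02909 = 3.5777, giving s = 2.5777.
Then a = μs = 0.118×2.5777 = 0.304 and b = (1−μ)s = 0.882×2.5777 = 2.274.

a = 0.304, b = 2.274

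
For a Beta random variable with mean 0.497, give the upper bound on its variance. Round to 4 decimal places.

For fixed mean μ the Beta variance is μ(1−μ)/(α+β+1), increasing as α+β decreases.
Its least upper bound (not attained) is μ(1−μ) = 0.497·0.503 = 0.2500.

0.2500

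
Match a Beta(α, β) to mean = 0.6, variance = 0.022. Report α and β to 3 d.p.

Write ν = α+β; then α = μν and Var = μ(1−μ)/(ν+1).
ν = μ(1−μ)/Var − 1 = 0.24/0.022 − 1 = 9.9091.
α = 0.6·9.9091 = 5.945, β = 0.4·9.9091 = 3.964.

α = 5.945, β = 3.964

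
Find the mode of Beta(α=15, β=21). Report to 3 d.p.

0.412

With α,β > 1, mode = (α−1)/(α+β−2) = 14/34 = 0.412.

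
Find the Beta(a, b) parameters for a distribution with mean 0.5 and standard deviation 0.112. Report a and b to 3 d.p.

First σ² = 0.012544. Setting a = μn, b = (1−μ)n with n = a+b,
μ(1−μ)/(n+1) = 0.012544 ⇒ n+1 = 0.25/0.012544 = 19.9298 ⇒ n = 18.9298.
Hence a = 0.5×18.9298 = 9.465, b = 0.5×18.9298 = 9.465.

a = 9.465, b = 9.465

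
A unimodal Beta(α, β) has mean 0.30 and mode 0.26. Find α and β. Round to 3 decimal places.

Let s = α+β. Mean gives α = μs = 0.30s; mode gives (α−1)/(s−2) = 0.26.
Substituting: 0.30s − 1 = 0.26(s−2) = 0.26s − 0.52, so 0.04s = 0.48 and s = 12.0000.
Then α = 0.30×12.0000 = 3.600 and β = s−α = 8.400.

α = 3.600, β = 8.400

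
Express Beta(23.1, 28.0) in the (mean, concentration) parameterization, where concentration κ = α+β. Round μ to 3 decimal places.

μ = 0.452, κ = 51.1

κ = α+β = 23.1+28.0 = 51.1; μ = α/κ = 23.1/51.1 = 0.452.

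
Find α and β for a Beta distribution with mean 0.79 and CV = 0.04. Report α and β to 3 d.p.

α = 130.460, β = 34.679

σ = CV·μ = 0.04×0.79 = 0.03160, so σ² = 0.000999.
s+1 = μ(1−μ)/σ² = 0.1659/0.000999 = 166.1392, so s = α+β = 165.1392.
α = μs = 130.460, β = (1−μ)s = 34.679.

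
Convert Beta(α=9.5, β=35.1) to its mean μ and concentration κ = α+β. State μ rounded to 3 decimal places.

μ = 0.213, κ = 44.6

κ = α+β = 9.5+35.1 = 44.6; μ = α/κ = 9.5/44.6 = 0.213.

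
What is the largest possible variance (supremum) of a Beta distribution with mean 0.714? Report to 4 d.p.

For fixed mean μ the Beta variance is μ(1−μ)/(α+β+1), increasing as α+β decreases.
Its least upper bound (not attained) is μ(1−μ) = 0.714·0.286 = 0.2042.

0.2042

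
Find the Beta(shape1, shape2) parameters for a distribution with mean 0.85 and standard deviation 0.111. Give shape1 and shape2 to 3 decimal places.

σ² = 0.111² = 0.012321.
With s = shape1+shape2, Var = μ(1−μ)/(s+1), so s+1 = (0.85×0.15)/0.012321 = 10.3482 and s = 9.3482.
shape1 = μs = 7.946, shape2 = (1−μ)s = 1.402.

shape1 = 7.946, shape2 = 1.402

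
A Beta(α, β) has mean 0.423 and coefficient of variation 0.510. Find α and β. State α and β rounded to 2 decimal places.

σ = CV·μ = 0.510×0.423 = 0.21573, so σ² = 0.046539.
s+1 = μ(1−μ)/σ² = 0.244071/0.046539 = 5.2444, so s = α+β = 4.2444.
α = μs = 1.80, β = (1−μ)s = 2.45.

α = 1.80, β = 2.45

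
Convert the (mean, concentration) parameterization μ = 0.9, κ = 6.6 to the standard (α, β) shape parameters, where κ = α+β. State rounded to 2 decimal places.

α = 5.94, β = 0.66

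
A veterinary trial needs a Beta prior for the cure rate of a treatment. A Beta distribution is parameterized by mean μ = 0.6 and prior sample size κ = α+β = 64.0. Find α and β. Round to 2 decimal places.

α = 38.40, β = 25.60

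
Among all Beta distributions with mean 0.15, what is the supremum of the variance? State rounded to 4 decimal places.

For fixed mean μ the Beta variance is μ(1−μ)/(α+β+1), increasing as α+β decreases.
Its least upper bound (not attained) is μ(1−μ) = 0.15·0.85 = 0.1275.

0.1275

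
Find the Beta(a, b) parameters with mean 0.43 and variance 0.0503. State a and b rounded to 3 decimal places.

a = 1.665, b = 2.207

Write ν = a+b; then a = μν and Var = μ(1−μ)/(ν+1).
ν = μ(1−μ)/Var − 1 = 0.2451/0.0503 − 1 = 3.8728.
a = 0.43·3.8728 = 1.665, b = 0.57·3.8728 = 2.207.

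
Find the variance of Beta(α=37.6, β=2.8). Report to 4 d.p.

μ = 37.6/40.4 = 0.930693; Var = μ(1−μ)/(α+β+1) = 0.0645035/41.4 = 0.0016.

0.0016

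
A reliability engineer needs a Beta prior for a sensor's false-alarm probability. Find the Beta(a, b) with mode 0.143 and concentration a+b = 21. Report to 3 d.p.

Since the density peak of Beta(a,b) is at (a−1)/(a+b−2),
a = 1 + 0.143(21−2) = 3.717 and b = 21 − 3.717 = 17.283.

a = 3.717, b = 17.283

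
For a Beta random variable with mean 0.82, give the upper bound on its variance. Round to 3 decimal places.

Var = μ(1−μ)/(α+β+1), which approaches μ(1−μ) as α+β → 0.
So the supremum is μ(1−μ) = 0.82×0.18 = 0.148.

0.148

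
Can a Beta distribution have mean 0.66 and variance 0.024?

Yes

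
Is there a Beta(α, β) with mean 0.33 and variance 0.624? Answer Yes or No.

The Beta variance bound is σ² < μ(1−μ).
Here μ(1−μ) = 0.33×0.67 = 0.2211, and 0.624 ≥ 0.2211.

No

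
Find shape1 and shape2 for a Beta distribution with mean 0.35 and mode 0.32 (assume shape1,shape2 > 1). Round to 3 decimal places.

shape1 = 4.200, shape2 = 7.800

With s = shape1+shape2: μ = shape1/s and mode = (shape1−1)/(s−2). Eliminating shape1 = μs,
μs − 1 = m(s−2) ⇒ s(μ−m) = 1−2m ⇒ s = 0.36/0.03 = 12.0000.
So shape1 = μs = 4.200, shape2 = (1−μ)s = 7.800.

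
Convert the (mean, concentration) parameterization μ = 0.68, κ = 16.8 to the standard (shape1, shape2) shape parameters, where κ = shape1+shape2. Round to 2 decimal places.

shape1 = μκ = 0.68×16.8 = 11.42 and shape2 = (1−μ)κ = 0.32×16.8 = 5.38.

shape1 = 11.42, shape2 = 5.38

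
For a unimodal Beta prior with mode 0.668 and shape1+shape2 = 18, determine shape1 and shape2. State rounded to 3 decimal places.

shape1 = 11.688, shape2 = 6.312

Mode = (shape1−1)/(κ−2) with κ = shape1+shape2, so shape1−1 = 0.668·16 = 10.688.
shape1 = 11.688; shape2 = κ − shape1 = 6.312.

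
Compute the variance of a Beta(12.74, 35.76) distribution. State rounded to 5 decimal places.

0.00391

α+β = 48.50 and αβ = 455.5824, so Var = αβ/[(α+β)²(α+β+1)] = 455.5824/116436.375000 = 0.00391.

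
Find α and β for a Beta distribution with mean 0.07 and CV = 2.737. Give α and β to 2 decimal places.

α = 0.05, β = 0.72

Var = (CV·μ)² = (2.737×0.07)² = 0.036707.
α+β = μ(1−μ)/Var − 1 = 0.0651/0.036707 − 1 = 0.7735.
Thus α = 0.07·0.7735 = 0.05 and β = 0.93·0.7735 = 0.72.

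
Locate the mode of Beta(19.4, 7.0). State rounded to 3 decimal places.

The density x^(α−1)(1−x)^(β−1) is maximised at (α−1)/(α+β−2) = 18.4/24.4 = 0.754.

0.754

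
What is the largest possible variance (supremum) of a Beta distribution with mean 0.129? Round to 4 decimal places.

0.1124

Var = μ(1−μ)/(α+β+1), which approaches μ(1−μ) as α+β → 0.
So the supremum is μ(1−μ) = 0.129×0.871 = 0.1124.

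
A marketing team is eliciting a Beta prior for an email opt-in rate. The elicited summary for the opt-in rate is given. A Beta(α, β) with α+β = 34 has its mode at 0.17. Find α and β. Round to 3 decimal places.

For α,β>1 the mode is (α−1)/(α+β−2), so α = mode·(κ−2)+1 = 0.17×32+1 = 6.440.
And β = (1−mode)·(κ−2)+1 = 0.83×32+1 = 27.560.

α = 6.440, β = 27.560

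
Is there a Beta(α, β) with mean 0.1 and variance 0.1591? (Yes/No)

No

The Beta variance bound is σ² < μ(1−μ).
Here μ(1−μ) = 0.1×0.9 = 0.09, and 0.1591 ≥ 0.09.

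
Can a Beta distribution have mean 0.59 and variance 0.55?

The Beta variance bound is σ² < μ(1−μ).
Here μ(1−μ) = 0.59×0.41 = 0.2419, and 0.55 ≥ 0.2419.

No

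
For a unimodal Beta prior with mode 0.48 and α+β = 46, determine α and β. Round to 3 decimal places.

α = 22.120, β = 23.880

Mode = (α−1)/(κ−2) with κ = α+β, so α−1 = 0.48·44 = 21.120.
α = 22.120; β = κ − α = 23.880.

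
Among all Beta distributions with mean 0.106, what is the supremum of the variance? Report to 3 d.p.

Var = μ(1−μ)/(α+β+1), which approaches μ(1−μ) as α+β → 0.
So the supremum is μ(1−μ) = 0.106×0.894 = 0.095.

0.095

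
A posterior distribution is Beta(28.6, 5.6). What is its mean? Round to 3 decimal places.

0.836

E[X] = α/(α+β) = 28.6/34.2 = 0.836.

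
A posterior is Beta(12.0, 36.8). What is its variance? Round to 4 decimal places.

0.0037

Var = αβ/[(α+β)²(α+β+1)] = (12.0×36.8)/(48.8²×49.8) = 441.60/118595.712 = 0.0037.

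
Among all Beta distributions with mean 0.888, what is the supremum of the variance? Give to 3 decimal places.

0.099

For fixed mean μ the Beta variance is μ(1−μ)/(α+β+1), increasing as α+β decreases.
Its least upper bound (not attained) is μ(1−μ) = 0.888·0.112 = 0.099.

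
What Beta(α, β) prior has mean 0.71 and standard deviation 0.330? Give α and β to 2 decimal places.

Variance = 0.330² = 0.108900. The moment-matching identity α+β = μ(1−μ)/Var − 1 gives
α+β = 0.2059/0.108900 − 1 = 0.8907, so α = μ·0.8907 = 0.63 and β = (1−μ)·0.8907 = 0.26.

α = 0.63, β = 0.26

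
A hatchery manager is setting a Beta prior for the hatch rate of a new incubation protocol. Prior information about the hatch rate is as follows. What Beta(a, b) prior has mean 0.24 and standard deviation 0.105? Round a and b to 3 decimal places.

First σ² = 0.011025. Setting a = μn, b = (1−μ)n with n = a+b,
μ(1−μ)/(n+1) = 0.011025 ⇒ n+1 = 0.1824/0.011025 = 16.5442 ⇒ n = 15.5442.
Hence a = 0.24×15.5442 = 3.731, b = 0.76×15.5442 = 11.814.

a = 3.731, b = 11.814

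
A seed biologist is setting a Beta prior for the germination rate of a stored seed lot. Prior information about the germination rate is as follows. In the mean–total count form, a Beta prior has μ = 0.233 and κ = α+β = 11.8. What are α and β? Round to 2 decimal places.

α = μκ = 0.233×11.8 = 2.75 and β = (1−μ)κ = 0.767×11.8 = 9.05.

α = 2.75, β = 9.05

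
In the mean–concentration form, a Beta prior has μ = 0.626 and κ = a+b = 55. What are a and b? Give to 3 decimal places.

Split κ in proportion μ : (1−μ): a = 0.626·55 = 34.430, b = 55 − 34.430 = 20.570.

a = 34.430, b = 20.570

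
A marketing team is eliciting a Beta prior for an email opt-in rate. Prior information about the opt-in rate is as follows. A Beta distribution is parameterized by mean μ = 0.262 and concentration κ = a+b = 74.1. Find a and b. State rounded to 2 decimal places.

a = 19.41, b = 54.69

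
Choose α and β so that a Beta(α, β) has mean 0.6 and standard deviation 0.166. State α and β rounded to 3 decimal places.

α = 4.626, β = 3.084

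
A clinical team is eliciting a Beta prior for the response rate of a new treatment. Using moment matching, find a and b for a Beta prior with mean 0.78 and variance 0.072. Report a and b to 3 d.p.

a = 1.079, b = 0.304

Write ν = a+b; then a = μν and Var = μ(1−μ)/(ν+1).
ν = μ(1−μ)/Var − 1 = 0.1716/0.072 − 1 = 1.3833.
a = 0.78·1.3833 = 1.079, b = 0.22·1.3833 = 0.304.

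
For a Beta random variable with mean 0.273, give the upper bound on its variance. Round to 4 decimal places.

For fixed mean μ the Beta variance is μ(1−μ)/(α+β+1), increasing as α+β decreases.
Its least upper bound (not attained) is μ(1−μ) = 0.273·0.727 = 0.1985.

0.1985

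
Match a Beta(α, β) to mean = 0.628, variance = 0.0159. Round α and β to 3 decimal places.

α = 8.599, β = 5.094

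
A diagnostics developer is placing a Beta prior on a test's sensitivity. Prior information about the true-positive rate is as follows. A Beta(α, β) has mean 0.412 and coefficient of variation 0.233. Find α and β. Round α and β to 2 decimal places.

α = 10.42, β = 14.87

σ = CV·μ = 0.233×0.412 = 0.09600, so σ² = 0.009215.
s+1 = μ(1−μ)/σ² = 0.242256/0.009215 = 26.2886, so s = α+β = 25.2886.
α = μs = 10.42, β = (1−μ)s = 14.87.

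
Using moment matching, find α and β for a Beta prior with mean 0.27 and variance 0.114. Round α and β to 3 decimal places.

α = 0.197, β = 0.532

Write ν = α+β; then α = μν and Var = μ(1−μ)/(ν+1).
ν = μ(1−μ)/Var − 1 = 0.1971/0.114 − 1 = 0.7289.
α = 0.27·0.7289 = 0.197, β = 0.73·0.7289 = 0.532.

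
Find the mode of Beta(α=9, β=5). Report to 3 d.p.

0.667

With α,β > 1, mode = (α−1)/(α+β−2) = 8/12 = 0.667.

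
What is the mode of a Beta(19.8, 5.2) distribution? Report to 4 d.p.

0.8174

With α,β > 1, mode = (α−1)/(α+β−2) = 18.8/23.0 = 0.8174.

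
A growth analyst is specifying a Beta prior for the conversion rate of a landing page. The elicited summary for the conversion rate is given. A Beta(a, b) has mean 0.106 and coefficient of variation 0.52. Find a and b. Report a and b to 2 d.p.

σ = CV·μ = 0.52×0.106 = 0.05512, so σ² = 0.003038.
s+1 = μ(1−μ)/σ² = 0.094764/0.003038 = 31.1907, so s = a+b = 30.1907.
a = μs = 3.20, b = (1−μ)s = 26.99.

a = 3.20, b = 26.99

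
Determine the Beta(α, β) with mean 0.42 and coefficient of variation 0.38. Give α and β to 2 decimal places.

α = 3.60, β = 4.97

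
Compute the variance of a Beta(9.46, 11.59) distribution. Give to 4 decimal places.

Var = αβ/[(α+β)²(α+β+1)] = (9.46×11.59)/(21.05²×22.05) = 109.6414/9770.410125 = 0.0112.

0.0112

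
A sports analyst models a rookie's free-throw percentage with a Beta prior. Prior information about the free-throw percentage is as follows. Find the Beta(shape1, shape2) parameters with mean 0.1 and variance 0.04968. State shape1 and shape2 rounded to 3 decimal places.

shape1 = 0.081, shape2 = 0.730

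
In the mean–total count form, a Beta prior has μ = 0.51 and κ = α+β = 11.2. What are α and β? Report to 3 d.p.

Split κ in proportion μ : (1−μ): α = 0.51·11.2 = 5.712, β = 11.2 − 5.712 = 5.488.

α = 5.712, β = 5.488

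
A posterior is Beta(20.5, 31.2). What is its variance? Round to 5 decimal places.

0.00454

μ = 20.5/51.7 = 0.396518; Var = μ(1−μ)/(α+β+1) = 0.2392916/52.7 = 0.00454.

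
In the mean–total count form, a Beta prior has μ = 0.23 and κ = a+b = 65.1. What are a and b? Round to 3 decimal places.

Split κ in proportion μ : (1−μ): a = 0.23·65.1 = 14.973, b = 65.1 − 14.973 = 50.127.

a = 14.973, b = 50.127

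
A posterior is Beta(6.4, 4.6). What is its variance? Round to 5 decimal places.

μ = 6.4/11.0 = 0.581818; Var = μ(1−μ)/(α+β+1) = 0.2433058/12.0 = 0.02028.

0.02028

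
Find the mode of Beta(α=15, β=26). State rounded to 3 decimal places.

0.359

The density x^(α−1)(1−x)^(β−1) is maximised at (α−1)/(α+β−2) = 14/39 = 0.359.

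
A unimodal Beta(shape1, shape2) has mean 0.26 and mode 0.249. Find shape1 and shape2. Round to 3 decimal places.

shape1 = 11.865, shape2 = 33.771

With s = shape1+shape2: μ = shape1/s and mode = (shape1−1)/(s−2). Eliminating shape1 = μs,
μs − 1 = m(s−2) ⇒ s(μ−m) = 1−2m ⇒ s = 0.502/0.011 = 45.6364.
So shape1 = μs = 11.865, shape2 = (1−μ)s = 33.771.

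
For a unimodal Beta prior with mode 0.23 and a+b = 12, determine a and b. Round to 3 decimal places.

a = 3.300, b = 8.700

Since the density peak of Beta(a,b) is at (a−1)/(a+b−2),
a = 1 + 0.23(12−2) = 3.300 and b = 12 − 3.300 = 8.700.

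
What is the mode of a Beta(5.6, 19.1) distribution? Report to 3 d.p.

0.203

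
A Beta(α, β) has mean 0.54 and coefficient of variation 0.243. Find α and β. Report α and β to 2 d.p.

Var = (CV·μ)² = (0.243×0.54)² = 0.017219.
α+β = μ(1−μ)/Var − 1 = 0.2484/0.017219 − 1 = 13.4262.
Thus α = 0.54·13.4262 = 7.25 and β = 0.46·13.4262 = 6.18.

α = 7.25, β = 6.18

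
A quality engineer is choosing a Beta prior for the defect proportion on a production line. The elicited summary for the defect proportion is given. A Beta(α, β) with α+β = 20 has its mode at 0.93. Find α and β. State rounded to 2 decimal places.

α = 17.74, β = 2.26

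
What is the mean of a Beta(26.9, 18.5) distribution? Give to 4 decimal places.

0.5925

E[X] = α/(α+β) = 26.9/45.4 = 0.5925.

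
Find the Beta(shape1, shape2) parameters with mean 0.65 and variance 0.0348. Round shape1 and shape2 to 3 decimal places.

By moment matching, shape1+shape2 = μ(1−μ)/σ² − 1 = (0.65·0.35)/0.0348 − 1 = 6.5374 − 1 = 5.5374.
Since shape1/(shape1+shape2) = μ, shape1 = 0.65·5.5374 = 3.599 and shape2 = 0.35·5.5374 = 1.938.

shape1 = 3.599, shape2 = 1.938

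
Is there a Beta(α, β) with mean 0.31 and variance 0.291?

No

For any Beta, Var(X) < E[X]·(1−E[X]).
Here μ(1−μ) = 0.31×0.69 = 0.2139, and 0.291 ≥ 0.2139.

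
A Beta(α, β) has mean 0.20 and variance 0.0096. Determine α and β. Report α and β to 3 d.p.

α = 3.133, β = 12.533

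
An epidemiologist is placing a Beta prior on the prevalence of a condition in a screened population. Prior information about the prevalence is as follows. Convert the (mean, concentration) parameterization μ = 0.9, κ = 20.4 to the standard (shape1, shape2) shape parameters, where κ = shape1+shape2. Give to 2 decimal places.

shape1 = 18.36, shape2 = 2.04

shape1 = μκ = 0.9×20.4 = 18.36 and shape2 = (1−μ)κ = 0.1×20.4 = 2.04.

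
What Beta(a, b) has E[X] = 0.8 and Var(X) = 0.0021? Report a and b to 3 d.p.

Write ν = a+b; then a = μν and Var = μ(1−μ)/(ν+1).
ν = μ(1−μ)/Var − 1 = 0.16/0.0021 − 1 = 75.1905.
a = 0.8·75.1905 = 60.152, b = 0.2·75.1905 = 15.038.

a = 60.152, b = 15.038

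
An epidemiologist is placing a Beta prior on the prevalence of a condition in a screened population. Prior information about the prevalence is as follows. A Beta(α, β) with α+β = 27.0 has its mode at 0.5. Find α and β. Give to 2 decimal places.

α = 13.50, β = 13.50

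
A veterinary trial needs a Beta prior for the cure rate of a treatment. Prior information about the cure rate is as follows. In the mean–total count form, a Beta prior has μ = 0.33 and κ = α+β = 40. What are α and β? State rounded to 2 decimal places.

Split κ in proportion μ : (1−μ): α = 0.33·40 = 13.20, β = 40 − 13.20 = 26.80.

α = 13.20, β = 26.80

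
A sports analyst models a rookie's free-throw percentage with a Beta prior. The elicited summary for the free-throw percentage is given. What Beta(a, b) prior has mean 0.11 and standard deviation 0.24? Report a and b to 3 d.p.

a = 0.077, b = 0.623

First σ² = 0.0576. Setting a = μn, b = (1−μ)n with n = a+b,
μ(1−μ)/(n+1) = 0.0576 ⇒ n+1 = 0.0979/0.0576 = 1.6997 ⇒ n = 0.6997.
Hence a = 0.11×0.6997 = 0.077, b = 0.89×0.6997 = 0.623.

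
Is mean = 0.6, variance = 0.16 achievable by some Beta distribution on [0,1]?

For any Beta, Var(X) < E[X]·(1−E[X]).
Here μ(1−μ) = 0.6×0.4 = 0.24, and 0.16 < 0.24.

Yes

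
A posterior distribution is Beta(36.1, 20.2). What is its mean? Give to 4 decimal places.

E[X] = α/(α+β) = 36.1/56.3 = 0.6412.

0.6412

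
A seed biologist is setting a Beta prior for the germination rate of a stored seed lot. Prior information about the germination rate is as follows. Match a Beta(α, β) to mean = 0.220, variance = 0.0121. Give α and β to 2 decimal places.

α = 2.90, β = 10.28

Let s = α+β. The Beta variance is μ(1−μ)/(s+1).
So s+1 = μ(1−μ)/σ² = (0.220×0.780)/0.0121 = 0.171600/0.0121 = 14.1818, giving s = 13.1818.
Then α = μs = 0.220×13.1818 = 2.90 and β = (1−μ)s = 0.780×13.1818 = 10.28.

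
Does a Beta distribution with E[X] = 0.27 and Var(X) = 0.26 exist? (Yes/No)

No

For any Beta, Var(X) < E[X]·(1−E[X]).
Here μ(1−μ) = 0.27×0.73 = 0.1971, and 0.26 ≥ 0.1971.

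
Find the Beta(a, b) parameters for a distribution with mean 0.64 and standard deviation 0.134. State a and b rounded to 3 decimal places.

First σ² = 0.017956. Setting a = μn, b = (1−μ)n with n = a+b,
μ(1−μ)/(n+1) = 0.017956 ⇒ n+1 = 0.2304/0.017956 = 12.8314 ⇒ n = 11.8314.
Hence a = 0.64×11.8314 = 7.572, b = 0.36×11.8314 = 4.259.

a = 7.572, b = 4.259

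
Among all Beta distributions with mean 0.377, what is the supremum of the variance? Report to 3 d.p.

0.235

Var = μ(1−μ)/(α+β+1), which approaches μ(1−μ) as α+β → 0.
So the supremum is μ(1−μ) = 0.377×0.623 = 0.235.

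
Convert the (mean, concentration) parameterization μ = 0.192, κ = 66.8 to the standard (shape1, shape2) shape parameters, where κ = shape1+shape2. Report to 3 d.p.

shape1 = 12.826, shape2 = 53.974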